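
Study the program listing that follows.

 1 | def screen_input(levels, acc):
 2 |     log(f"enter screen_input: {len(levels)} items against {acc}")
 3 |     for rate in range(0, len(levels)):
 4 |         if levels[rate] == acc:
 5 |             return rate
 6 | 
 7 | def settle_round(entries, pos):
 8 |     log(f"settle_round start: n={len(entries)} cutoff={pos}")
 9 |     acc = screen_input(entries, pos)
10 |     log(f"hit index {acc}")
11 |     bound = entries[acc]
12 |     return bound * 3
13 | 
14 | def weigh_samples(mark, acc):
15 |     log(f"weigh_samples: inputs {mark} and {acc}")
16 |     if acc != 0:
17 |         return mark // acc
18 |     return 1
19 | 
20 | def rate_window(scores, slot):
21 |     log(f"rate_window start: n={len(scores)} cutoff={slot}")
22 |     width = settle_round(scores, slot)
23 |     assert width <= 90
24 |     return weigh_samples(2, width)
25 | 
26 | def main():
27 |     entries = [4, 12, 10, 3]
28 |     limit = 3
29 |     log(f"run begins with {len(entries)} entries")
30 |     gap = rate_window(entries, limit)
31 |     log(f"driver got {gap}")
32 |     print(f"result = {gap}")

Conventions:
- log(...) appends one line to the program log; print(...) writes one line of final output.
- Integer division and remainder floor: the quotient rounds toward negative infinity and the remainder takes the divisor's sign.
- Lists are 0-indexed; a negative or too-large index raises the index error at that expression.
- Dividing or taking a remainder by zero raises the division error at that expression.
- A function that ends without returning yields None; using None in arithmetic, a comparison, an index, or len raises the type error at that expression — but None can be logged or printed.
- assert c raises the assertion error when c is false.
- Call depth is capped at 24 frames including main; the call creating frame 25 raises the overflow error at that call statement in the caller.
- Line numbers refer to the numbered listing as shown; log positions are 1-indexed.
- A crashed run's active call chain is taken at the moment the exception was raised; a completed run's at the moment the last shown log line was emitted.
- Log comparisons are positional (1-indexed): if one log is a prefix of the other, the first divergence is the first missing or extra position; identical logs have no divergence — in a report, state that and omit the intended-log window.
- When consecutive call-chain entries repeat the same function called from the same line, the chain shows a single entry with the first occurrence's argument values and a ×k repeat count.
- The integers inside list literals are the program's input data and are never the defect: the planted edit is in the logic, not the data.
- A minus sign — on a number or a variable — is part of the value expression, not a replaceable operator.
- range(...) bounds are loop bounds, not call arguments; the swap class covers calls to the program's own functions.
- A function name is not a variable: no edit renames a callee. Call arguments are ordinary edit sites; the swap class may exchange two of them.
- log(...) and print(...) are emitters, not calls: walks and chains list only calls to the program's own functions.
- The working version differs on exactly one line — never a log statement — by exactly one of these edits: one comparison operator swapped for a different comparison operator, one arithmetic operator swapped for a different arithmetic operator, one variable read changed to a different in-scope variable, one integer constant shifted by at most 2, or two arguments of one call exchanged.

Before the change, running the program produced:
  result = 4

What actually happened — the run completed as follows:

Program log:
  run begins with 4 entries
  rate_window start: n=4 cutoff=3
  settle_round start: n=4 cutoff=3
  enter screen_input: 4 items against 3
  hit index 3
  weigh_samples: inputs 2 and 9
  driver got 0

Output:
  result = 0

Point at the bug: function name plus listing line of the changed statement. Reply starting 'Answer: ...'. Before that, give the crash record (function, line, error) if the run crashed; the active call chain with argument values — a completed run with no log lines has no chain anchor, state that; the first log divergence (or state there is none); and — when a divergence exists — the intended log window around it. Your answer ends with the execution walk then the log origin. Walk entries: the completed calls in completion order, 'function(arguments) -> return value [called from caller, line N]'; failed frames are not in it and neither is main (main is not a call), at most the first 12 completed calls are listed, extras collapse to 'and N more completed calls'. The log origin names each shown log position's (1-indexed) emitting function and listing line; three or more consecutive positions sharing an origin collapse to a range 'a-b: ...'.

Answer: the defect is in rate_window at line 24.
The tell: Everything matches until log position 6, which reads 'weigh_samples: inputs 2 and 9' in place of 'weigh_samples: inputs 9 and 2'.
Call chain: main.
First divergence: position 6 — the shown line 'weigh_samples: inputs 2 and 9' should read 'weigh_samples: inputs 9 and 2'.
Intended log window:
  4: enter screen_input: 4 items against 3
  5: hit index 3
  6: weigh_samples: inputs 9 and 2
  7: driver got 4
Execution walk:
  screen_input([4, 12, 10, 3], 3) -> 3  [called from settle_round, line 9]
  settle_round([4, 12, 10, 3], 3) -> 9  [called from rate_window, line 22]
  weigh_samples(2, 9) -> 0  [called from rate_window, line 24]
  rate_window([4, 12, 10, 3], 3) -> 0  [called from main, line 30]
Log line origins:
  1 — main, line 29
  2 — rate_window, line 21
  3 — settle_round, line 8
  4 — screen_input, line 2
  5 — settle_round, line 10
  6 — weigh_samples, line 15
  7 — main, line 31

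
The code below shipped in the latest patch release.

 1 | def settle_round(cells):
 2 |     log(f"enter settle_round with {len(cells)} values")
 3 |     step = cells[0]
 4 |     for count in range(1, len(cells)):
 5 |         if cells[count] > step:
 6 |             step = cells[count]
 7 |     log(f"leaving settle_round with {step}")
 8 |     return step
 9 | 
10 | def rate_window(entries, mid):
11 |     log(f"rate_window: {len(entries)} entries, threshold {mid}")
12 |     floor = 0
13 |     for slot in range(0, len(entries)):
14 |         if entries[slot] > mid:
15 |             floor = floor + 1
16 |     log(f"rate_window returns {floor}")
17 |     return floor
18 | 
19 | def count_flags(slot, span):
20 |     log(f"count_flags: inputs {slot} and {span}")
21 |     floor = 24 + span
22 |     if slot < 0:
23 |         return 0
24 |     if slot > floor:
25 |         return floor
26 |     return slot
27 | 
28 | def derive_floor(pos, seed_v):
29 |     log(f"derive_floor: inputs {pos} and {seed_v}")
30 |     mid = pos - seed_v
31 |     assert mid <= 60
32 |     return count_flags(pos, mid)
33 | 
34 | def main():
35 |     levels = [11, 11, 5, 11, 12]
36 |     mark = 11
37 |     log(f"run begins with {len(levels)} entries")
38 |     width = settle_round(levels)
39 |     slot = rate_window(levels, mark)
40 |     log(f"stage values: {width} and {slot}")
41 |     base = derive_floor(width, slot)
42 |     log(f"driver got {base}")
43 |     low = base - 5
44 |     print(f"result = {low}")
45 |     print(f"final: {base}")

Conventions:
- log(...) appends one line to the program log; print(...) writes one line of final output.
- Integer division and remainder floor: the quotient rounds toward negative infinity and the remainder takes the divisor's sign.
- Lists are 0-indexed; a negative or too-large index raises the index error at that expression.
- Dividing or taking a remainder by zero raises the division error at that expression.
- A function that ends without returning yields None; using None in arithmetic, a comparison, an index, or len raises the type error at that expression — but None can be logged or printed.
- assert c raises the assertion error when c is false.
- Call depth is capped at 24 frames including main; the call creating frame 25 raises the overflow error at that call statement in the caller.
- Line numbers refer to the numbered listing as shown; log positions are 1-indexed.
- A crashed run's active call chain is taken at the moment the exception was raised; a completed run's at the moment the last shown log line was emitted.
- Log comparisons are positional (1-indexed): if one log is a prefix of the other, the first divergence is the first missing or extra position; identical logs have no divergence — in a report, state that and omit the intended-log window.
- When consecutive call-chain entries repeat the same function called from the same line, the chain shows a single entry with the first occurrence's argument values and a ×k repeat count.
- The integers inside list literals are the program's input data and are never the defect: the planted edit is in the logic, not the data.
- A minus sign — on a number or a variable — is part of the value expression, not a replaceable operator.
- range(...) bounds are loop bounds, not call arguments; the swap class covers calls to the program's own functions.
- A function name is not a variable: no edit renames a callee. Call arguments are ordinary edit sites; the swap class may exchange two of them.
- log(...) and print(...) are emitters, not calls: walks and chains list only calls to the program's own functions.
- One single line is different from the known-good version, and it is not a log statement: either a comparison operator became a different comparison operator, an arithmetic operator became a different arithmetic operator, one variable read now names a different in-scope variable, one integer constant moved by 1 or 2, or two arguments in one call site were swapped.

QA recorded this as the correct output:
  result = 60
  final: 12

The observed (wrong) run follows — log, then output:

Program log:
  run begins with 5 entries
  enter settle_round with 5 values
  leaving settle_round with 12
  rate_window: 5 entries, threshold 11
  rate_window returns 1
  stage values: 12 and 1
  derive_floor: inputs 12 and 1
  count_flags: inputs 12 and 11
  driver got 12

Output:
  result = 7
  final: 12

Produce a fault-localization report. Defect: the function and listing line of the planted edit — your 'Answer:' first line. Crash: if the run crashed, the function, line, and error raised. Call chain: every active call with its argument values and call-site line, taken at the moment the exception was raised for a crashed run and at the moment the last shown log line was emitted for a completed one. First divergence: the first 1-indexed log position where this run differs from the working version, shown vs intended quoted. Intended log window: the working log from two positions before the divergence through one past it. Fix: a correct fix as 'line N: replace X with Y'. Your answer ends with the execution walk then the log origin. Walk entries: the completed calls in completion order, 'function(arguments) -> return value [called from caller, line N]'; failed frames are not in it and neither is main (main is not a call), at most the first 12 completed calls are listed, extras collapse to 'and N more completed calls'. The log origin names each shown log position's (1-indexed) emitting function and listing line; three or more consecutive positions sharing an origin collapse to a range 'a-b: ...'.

Answer: the defect is in main at line 43.
Key observation: Nothing in the log betrays the bug — only the output does.
Call chain: main.
First divergence: none (the log streams are identical).
Execution walk:
  settle_round([11, 11, 5, 11, 12]) -> 12  [called from main, line 38]
  rate_window([11, 11, 5, 11, 12], 11) -> 1  [called from main, line 39]
  count_flags(12, 11) -> 12  [called from derive_floor, line 32]
  derive_floor(12, 1) -> 12  [called from main, line 41]
Log origins:
  1: logged in main at line 37
  2: logged in settle_round at line 2
  3: logged in settle_round at line 7
  4: logged in rate_window at line 11
  5: logged in rate_window at line 16
  6: logged in main at line 40
  7: logged in derive_floor at line 29
  8: logged in count_flags at line 20
  9: logged in main at line 42
A correct fix: line 43: replace `-` with `*`.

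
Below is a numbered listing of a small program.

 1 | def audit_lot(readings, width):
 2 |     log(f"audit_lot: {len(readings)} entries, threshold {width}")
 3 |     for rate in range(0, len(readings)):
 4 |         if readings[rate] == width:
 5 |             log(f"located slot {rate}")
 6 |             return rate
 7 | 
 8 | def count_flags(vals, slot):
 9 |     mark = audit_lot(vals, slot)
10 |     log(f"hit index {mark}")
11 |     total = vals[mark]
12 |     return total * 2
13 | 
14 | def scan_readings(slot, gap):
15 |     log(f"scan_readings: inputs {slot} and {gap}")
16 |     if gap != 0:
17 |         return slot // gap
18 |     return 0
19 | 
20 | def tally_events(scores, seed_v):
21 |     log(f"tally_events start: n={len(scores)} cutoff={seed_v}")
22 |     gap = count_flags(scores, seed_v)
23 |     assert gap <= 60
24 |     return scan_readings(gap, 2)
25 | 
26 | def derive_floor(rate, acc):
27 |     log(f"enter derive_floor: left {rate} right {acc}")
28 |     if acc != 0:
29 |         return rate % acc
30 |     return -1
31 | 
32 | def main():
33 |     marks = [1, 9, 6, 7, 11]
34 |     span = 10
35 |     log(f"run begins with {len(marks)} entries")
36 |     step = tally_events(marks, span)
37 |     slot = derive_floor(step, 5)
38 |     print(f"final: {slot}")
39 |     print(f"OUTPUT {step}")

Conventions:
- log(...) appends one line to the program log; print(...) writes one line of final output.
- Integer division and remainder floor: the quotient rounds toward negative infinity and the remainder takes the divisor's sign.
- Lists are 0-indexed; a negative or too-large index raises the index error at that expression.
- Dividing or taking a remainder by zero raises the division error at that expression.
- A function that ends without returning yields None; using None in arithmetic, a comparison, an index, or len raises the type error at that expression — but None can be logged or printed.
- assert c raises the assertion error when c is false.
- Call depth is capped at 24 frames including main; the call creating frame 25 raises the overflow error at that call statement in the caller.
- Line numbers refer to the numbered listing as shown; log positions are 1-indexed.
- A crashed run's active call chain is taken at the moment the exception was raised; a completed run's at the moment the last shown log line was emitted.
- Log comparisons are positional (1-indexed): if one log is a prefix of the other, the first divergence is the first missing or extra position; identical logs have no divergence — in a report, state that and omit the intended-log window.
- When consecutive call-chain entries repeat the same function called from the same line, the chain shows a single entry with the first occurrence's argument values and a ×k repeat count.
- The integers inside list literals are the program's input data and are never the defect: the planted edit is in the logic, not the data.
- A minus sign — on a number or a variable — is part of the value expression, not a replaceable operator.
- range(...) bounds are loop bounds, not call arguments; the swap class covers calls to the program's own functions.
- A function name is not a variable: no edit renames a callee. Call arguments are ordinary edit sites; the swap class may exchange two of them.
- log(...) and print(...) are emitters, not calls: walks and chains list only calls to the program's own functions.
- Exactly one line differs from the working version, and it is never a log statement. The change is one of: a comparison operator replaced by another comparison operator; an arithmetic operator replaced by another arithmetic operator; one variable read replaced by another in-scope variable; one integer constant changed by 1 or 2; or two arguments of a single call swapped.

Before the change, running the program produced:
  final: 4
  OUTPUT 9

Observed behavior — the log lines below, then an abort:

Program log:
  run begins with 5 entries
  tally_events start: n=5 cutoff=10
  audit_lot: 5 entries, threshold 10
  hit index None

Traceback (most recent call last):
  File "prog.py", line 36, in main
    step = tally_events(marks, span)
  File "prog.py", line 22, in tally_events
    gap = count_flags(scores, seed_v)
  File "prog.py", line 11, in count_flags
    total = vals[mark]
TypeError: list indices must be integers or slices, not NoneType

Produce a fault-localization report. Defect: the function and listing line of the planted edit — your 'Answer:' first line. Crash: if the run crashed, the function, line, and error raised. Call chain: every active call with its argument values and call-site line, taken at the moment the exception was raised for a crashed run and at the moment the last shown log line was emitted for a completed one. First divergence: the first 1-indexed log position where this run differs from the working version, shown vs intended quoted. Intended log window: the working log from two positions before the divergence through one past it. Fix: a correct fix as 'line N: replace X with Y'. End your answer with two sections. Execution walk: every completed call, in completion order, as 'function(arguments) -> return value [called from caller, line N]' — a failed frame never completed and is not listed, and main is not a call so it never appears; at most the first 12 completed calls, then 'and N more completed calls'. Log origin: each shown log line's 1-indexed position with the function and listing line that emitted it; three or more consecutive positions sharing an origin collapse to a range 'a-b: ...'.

Answer: the defect is in main at line 34.
Key fact: The log first diverges at position 2: the faulty run prints 'tally_events start: n=5 cutoff=10' where the working version prints 'tally_events start: n=5 cutoff=9'.
Crash: count_flags, line 11, TypeError.
Call chain: main -> tally_events([1, 9, 6, 7, 11], 10) (called at line 36) -> count_flags([1, 9, 6, 7, 11], 10) (called at line 22).
First divergence: position 2 — shown 'tally_events start: n=5 cutoff=10', intended 'tally_events start: n=5 cutoff=9'.
Intended log window:
  1: run begins with 5 entries
  2: tally_events start: n=5 cutoff=9
  3: audit_lot: 5 entries, threshold 9
Execution walk:
  audit_lot([1, 9, 6, 7, 11], 10) -> None  [called from count_flags, line 9]
Log origin:
  1: logged in main at line 35
  2: logged in tally_events at line 21
  3: logged in audit_lot at line 2
  4: logged in count_flags at line 10
A correct fix: line 34: replace `10` with `9`.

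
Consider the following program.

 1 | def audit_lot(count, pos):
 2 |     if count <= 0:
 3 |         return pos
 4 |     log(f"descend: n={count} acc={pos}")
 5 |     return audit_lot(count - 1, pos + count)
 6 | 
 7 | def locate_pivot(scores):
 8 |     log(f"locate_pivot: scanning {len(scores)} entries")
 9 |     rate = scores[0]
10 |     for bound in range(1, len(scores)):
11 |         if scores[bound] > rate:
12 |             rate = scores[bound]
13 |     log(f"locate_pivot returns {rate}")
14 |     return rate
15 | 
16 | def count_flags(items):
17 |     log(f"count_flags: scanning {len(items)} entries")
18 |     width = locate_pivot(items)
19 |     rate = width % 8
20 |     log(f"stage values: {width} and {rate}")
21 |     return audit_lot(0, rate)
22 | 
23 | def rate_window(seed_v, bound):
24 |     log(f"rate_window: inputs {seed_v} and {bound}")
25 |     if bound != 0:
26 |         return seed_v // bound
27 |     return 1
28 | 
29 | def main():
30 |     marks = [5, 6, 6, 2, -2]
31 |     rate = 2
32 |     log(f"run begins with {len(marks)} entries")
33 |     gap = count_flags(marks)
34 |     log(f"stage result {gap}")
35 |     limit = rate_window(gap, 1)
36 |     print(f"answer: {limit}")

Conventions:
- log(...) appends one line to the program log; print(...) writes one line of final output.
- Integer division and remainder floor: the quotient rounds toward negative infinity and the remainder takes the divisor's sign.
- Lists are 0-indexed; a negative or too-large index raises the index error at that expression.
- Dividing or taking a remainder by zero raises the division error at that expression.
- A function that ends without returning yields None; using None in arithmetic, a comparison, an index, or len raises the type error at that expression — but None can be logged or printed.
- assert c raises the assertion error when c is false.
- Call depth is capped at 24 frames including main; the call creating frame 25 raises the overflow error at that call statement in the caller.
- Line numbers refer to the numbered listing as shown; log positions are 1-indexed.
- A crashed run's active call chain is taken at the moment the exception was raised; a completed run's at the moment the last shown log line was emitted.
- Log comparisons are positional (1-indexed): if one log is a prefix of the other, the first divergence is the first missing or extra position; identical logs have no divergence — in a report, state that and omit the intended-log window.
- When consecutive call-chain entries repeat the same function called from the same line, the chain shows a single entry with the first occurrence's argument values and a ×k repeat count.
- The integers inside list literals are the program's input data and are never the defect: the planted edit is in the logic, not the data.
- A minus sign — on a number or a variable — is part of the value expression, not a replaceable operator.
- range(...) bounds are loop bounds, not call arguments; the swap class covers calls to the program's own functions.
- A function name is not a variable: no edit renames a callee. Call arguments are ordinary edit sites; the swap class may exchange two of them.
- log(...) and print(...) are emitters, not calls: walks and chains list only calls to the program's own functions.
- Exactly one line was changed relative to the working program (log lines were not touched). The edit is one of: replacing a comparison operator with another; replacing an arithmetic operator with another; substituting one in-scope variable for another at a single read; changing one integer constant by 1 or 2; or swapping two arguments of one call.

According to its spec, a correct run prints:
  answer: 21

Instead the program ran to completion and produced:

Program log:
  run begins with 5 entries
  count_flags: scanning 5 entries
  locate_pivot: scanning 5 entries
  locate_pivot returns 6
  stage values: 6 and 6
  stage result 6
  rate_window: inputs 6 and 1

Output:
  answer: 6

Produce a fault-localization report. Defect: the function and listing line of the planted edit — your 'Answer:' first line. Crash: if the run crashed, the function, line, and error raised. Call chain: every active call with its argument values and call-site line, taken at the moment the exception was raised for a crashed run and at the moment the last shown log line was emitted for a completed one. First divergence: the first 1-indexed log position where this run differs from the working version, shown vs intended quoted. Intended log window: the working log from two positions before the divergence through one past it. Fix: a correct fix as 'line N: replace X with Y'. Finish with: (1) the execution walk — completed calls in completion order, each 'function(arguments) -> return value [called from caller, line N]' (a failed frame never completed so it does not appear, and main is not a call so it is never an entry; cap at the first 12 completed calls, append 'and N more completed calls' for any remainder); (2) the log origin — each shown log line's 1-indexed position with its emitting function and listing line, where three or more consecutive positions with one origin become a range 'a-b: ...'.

Answer: the defect is in count_flags at line 21.
Core observation: Everything matches until log position 6, which reads 'stage result 6' in place of 'descend: n=6 acc=0'.
Call chain: main -> rate_window(6, 1) (called at line 35).
First divergence: position 6 — the shown line 'stage result 6' should read 'descend: n=6 acc=0'.
Intended log window:
  4: locate_pivot returns 6
  5: stage values: 6 and 6
  6: descend: n=6 acc=0
  7: descend: n=5 acc=6
Execution walk:
  locate_pivot([5, 6, 6, 2, -2]) -> 6  [called from count_flags, line 18]
  audit_lot(0, 6) -> 6  [called from count_flags, line 21]
  count_flags([5, 6, 6, 2, -2]) -> 6  [called from main, line 33]
  rate_window(6, 1) -> 6  [called from main, line 35]
Log origins:
  1: logged in main at line 32
  2: logged in count_flags at line 17
  3: logged in locate_pivot at line 8
  4: logged in locate_pivot at line 13
  5: logged in count_flags at line 20
  6: logged in main at line 34
  7: logged in rate_window at line 24
A correct fix: line 21: replace `audit_lot(0, rate)` with `audit_lot(rate, 0)`.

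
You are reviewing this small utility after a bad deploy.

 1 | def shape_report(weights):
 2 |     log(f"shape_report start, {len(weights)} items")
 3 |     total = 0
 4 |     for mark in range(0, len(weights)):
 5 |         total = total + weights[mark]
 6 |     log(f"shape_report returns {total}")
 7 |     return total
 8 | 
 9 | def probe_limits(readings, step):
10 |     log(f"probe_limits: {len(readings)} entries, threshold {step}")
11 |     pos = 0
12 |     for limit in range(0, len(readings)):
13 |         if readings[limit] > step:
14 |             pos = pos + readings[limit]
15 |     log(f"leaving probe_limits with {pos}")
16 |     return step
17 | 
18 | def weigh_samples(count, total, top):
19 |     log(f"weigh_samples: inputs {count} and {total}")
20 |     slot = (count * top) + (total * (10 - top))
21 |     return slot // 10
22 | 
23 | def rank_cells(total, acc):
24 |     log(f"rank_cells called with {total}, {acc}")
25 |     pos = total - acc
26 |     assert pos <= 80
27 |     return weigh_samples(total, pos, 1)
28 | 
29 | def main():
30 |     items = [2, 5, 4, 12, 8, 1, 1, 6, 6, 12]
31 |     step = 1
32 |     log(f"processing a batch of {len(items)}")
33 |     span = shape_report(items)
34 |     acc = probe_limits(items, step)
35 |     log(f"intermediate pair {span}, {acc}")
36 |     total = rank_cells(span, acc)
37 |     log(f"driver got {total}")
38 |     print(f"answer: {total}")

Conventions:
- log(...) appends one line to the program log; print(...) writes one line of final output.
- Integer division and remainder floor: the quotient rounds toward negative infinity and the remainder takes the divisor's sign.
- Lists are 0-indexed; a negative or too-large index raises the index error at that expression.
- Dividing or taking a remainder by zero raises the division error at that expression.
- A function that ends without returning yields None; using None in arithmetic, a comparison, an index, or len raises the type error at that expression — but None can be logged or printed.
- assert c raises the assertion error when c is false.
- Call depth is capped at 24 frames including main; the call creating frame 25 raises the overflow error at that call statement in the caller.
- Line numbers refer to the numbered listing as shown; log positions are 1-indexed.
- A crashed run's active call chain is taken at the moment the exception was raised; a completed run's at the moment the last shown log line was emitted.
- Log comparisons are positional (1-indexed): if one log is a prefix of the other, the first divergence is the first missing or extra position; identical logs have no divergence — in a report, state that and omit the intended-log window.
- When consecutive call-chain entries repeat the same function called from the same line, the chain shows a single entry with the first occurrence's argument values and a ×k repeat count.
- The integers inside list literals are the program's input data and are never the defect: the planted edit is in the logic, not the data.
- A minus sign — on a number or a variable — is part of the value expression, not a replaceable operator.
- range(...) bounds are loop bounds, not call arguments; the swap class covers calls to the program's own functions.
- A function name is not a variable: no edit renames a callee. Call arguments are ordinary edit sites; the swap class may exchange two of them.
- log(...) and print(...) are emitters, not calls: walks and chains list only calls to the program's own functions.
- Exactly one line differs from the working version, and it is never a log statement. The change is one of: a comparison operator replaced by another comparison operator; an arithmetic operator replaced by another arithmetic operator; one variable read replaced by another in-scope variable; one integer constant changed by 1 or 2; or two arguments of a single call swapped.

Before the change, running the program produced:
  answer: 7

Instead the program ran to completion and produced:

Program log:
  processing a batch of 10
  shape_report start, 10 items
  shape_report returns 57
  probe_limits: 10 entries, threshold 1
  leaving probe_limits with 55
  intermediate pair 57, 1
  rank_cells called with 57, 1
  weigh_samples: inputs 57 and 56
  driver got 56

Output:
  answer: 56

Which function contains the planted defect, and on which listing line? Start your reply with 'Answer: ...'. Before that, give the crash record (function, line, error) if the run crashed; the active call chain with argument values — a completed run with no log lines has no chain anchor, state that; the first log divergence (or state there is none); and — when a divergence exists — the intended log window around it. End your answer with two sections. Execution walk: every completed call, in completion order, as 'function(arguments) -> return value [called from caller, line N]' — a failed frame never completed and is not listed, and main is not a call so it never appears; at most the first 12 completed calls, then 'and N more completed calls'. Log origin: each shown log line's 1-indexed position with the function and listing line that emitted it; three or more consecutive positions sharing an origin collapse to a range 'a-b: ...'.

Answer: the defect is in probe_limits at line 16.
Key observation: The log first diverges at position 6: the faulty run prints 'intermediate pair 57, 1' where the working version prints 'intermediate pair 57, 55'.
Call chain: main.
First divergence: position 6 — shown 'intermediate pair 57, 1', intended 'intermediate pair 57, 55'.
Intended log window:
  4: probe_limits: 10 entries, threshold 1
  5: leaving probe_limits with 55
  6: intermediate pair 57, 55
  7: rank_cells called with 57, 55
Execution walk:
  shape_report([2, 5, 4, 12, 8, 1, 1, 6, 6, 12]) -> 57  [called from main, line 33]
  probe_limits([2, 5, 4, 12, 8, 1, 1, 6, 6, 12], 1) -> 1  [called from main, line 34]
  weigh_samples(57, 56, 1) -> 56  [called from rank_cells, line 27]
  rank_cells(57, 1) -> 56  [called from main, line 36]
Log origin:
  1: emitted by main (line 32)
  2: emitted by shape_report (line 2)
  3: emitted by shape_report (line 6)
  4: emitted by probe_limits (line 10)
  5: emitted by probe_limits (line 15)
  6: emitted by main (line 35)
  7: emitted by rank_cells (line 24)
  8: emitted by weigh_samples (line 19)
  9: emitted by main (line 37)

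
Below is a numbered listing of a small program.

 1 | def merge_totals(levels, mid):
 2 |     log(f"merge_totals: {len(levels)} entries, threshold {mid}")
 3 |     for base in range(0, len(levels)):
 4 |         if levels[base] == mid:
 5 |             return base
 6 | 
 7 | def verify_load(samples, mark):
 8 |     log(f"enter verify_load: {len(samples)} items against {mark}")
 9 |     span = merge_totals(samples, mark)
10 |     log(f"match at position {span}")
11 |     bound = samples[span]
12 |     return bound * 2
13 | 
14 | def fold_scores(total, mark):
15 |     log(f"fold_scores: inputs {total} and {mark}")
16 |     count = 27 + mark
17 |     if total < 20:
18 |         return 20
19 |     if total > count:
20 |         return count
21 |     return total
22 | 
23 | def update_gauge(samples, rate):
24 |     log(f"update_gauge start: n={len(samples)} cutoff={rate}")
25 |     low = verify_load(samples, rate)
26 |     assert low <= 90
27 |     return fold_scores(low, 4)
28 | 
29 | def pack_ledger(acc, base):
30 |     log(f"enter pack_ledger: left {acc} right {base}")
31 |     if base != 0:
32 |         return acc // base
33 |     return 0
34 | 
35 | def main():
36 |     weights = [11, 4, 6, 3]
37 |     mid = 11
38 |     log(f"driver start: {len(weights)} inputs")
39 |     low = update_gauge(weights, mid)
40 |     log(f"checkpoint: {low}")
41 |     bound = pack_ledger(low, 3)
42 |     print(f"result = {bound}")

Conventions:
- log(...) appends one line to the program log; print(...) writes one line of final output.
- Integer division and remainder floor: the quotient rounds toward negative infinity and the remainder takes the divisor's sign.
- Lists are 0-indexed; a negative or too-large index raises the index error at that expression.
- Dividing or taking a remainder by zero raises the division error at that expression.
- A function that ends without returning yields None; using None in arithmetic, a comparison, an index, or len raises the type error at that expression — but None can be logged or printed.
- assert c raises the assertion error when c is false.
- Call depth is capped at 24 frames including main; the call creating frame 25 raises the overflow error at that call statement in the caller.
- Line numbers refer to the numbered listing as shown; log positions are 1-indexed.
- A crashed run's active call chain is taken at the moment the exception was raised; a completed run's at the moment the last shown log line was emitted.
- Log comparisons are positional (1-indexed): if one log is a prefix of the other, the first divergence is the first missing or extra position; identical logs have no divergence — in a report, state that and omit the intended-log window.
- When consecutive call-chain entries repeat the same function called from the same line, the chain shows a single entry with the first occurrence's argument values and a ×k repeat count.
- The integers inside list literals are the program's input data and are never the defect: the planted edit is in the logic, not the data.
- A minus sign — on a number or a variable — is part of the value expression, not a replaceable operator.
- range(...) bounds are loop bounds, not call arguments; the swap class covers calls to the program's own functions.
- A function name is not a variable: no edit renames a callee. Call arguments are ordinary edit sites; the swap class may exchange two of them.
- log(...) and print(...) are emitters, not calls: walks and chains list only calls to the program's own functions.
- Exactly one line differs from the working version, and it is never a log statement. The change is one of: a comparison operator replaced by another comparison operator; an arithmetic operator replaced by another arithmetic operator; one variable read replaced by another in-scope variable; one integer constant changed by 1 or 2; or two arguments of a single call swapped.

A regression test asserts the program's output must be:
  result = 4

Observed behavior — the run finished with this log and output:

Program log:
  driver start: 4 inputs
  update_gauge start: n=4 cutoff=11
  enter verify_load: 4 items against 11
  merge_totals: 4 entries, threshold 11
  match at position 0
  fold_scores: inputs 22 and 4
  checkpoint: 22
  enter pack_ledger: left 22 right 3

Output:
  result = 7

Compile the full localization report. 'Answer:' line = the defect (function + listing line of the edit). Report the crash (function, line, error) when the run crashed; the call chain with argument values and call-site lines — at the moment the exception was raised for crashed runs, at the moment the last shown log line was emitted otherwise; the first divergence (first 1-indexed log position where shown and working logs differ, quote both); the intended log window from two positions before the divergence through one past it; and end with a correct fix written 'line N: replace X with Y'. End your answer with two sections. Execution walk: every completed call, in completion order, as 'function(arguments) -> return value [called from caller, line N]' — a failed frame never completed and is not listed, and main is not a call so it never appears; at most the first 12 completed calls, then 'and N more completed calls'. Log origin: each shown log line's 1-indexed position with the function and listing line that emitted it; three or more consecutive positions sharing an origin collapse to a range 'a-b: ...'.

Answer: the defect is in main at line 41.
Key observation: Log line 8 is where behavior first shows: 'enter pack_ledger: left 22 right 3' appears instead of 'enter pack_ledger: left 22 right 5'.
Call chain: main -> pack_ledger(22, 3) (called at line 41).
First divergence: position 8 — shown 'enter pack_ledger: left 22 right 3', intended 'enter pack_ledger: left 22 right 5'.
Intended log window:
  6: fold_scores: inputs 22 and 4
  7: checkpoint: 22
  8: enter pack_ledger: left 22 right 5
Execution walk:
  merge_totals([11, 4, 6, 3], 11) -> 0  [called from verify_load, line 9]
  verify_load([11, 4, 6, 3], 11) -> 22  [called from update_gauge, line 25]
  fold_scores(22, 4) -> 22  [called from update_gauge, line 27]
  update_gauge([11, 4, 6, 3], 11) -> 22  [called from main, line 39]
  pack_ledger(22, 3) -> 7  [called from main, line 41]
Log origins:
  1: logged in main at line 38
  2: logged in update_gauge at line 24
  3: logged in verify_load at line 8
  4: logged in merge_totals at line 2
  5: logged in verify_load at line 10
  6: logged in fold_scores at line 15
  7: logged in main at line 40
  8: logged in pack_ledger at line 30
A correct fix: line 41: replace `3` with `5`.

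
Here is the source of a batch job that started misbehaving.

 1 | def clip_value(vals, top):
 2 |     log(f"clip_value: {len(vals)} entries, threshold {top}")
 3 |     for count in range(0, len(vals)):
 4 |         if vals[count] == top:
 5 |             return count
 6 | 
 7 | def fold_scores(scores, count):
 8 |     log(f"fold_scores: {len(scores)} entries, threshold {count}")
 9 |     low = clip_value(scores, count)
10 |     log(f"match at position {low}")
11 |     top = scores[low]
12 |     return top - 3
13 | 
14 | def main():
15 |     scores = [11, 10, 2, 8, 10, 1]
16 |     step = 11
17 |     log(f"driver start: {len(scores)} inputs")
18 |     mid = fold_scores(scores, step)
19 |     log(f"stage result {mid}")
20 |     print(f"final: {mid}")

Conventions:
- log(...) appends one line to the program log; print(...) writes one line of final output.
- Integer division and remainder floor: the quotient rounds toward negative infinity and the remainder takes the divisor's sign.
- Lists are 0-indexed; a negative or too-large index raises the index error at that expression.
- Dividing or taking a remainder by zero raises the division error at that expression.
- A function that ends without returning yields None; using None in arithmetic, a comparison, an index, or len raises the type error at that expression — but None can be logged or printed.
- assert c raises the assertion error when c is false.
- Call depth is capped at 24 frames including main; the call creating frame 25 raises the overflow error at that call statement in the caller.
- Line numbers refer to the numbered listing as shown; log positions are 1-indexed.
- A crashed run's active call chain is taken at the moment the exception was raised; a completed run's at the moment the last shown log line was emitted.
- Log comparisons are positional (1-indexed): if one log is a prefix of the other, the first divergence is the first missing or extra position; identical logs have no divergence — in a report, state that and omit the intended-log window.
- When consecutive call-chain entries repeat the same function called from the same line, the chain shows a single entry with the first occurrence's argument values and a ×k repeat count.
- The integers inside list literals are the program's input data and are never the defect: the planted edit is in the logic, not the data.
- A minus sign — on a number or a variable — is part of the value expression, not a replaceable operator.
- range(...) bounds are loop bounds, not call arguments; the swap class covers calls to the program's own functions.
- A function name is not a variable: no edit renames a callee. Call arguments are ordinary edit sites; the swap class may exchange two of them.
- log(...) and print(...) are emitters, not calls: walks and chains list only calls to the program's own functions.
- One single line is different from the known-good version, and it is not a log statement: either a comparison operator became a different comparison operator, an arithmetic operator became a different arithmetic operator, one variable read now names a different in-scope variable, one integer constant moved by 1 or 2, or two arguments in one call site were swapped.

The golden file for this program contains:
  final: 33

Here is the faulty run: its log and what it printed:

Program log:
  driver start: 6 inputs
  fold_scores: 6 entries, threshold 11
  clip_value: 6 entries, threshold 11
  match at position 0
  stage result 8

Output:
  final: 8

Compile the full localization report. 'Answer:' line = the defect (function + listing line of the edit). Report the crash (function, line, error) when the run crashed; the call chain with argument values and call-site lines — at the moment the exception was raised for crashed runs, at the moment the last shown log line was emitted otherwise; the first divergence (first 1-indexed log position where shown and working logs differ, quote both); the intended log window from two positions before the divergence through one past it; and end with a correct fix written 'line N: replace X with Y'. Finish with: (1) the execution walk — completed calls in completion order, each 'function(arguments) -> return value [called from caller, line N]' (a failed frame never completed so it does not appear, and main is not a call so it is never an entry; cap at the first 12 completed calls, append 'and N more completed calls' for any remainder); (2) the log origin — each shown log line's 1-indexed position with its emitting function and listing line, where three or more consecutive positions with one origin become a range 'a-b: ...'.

Answer: the defect is in fold_scores at line 12.
Key fact: Log line 5 is where behavior first shows: 'stage result 8' appears instead of 'stage result 33'.
Call chain: main.
First divergence: at position 5 the run shows 'stage result 8' where the working version logs 'stage result 33'.
Intended log window:
  3: clip_value: 6 entries, threshold 11
  4: match at position 0
  5: stage result 33
Execution walk:
  clip_value([11, 10, 2, 8, 10, 1], 11) -> 0  [called from fold_scores, line 9]
  fold_scores([11, 10, 2, 8, 10, 1], 11) -> 8  [called from main, line 18]
Log line origins:
  1: from main, line 17
  2: from fold_scores, line 8
  3: from clip_value, line 2
  4: from fold_scores, line 10
  5: from main, line 19
A correct fix: line 12: replace `-` with `*`.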